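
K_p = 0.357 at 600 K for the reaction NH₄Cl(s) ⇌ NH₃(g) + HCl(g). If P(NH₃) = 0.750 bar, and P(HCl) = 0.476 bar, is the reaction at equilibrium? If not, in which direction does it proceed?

at equilibrium

(NH₄Cl is a pure solid — omitted from Q_p.)
Q_p = P(NH₃)·P(HCl) = (0.750)·(0.476) = 0.357
Q_p = 0.357 = K_p, so the system is already at equilibrium.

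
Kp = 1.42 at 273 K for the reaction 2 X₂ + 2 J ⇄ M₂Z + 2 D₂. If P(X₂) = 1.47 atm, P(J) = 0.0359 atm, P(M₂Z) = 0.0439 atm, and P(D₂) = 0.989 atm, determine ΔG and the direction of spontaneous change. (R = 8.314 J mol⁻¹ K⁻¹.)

Qp = P(M₂Z)·P(D₂)² / (P(X₂)²·P(J)²) = (0.0439)·(0.989)² / ((1.47)²·(0.0359)²) = 15.4
ΔG = RT ln(Qp/Kp) = (8.314 J mol⁻¹ K⁻¹)(273 K) × ln(15.4/1.42)
   = (2.270 kJ/mol)(2.384) = 5.41 kJ/mol
ΔG > 0, so the forward reaction is non-spontaneous (proceeds in reverse).

ΔG = 5.41 kJ/mol; the forward reaction is non-spontaneous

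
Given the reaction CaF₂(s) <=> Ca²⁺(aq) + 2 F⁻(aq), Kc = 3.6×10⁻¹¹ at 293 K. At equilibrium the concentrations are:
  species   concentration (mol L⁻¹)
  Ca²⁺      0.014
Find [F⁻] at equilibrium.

[F⁻] = 5.1×10⁻⁵ mol L⁻¹

(CaF₂ is a pure solid — omitted from Kc.)
At equilibrium, Kc = [Ca²⁺]·[F⁻]² = 3.6×10⁻¹¹.
(0.014)·([F⁻])² = 3.6×10⁻¹¹
[F⁻]² = 2.57×10⁻⁹ ⇒ [F⁻] = 5.1×10⁻⁵ mol L⁻¹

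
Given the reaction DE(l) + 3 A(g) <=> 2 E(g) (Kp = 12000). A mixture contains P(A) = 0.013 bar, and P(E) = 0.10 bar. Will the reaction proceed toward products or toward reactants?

in the forward direction

(DE is a pure liquid — omitted from Qp.)
Qp = P(E)² / P(A)³ = (0.10)² / (0.013)³ = 4600
Qp = 4600 < Kp = 12000, so the forward reaction proceeds.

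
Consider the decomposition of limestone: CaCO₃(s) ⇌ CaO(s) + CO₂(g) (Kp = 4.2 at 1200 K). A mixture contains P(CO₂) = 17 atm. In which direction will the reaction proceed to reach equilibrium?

(CaCO₃, CaO are pure solids — omitted from Qp.)
Qp = P(CO₂) = 17
Qp = 17 > Kp = 4.2, so the reverse reaction proceeds.

to the left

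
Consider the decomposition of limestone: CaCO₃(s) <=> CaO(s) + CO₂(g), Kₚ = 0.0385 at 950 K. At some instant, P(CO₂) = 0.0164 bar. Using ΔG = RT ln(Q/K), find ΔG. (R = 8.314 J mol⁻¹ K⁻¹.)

ΔG = -6.74 kJ/mol

(CaCO₃, CaO are pure solids — omitted from Qₚ.)
Qₚ = P(CO₂) = 0.0164
ΔG = RT ln(Qₚ/Kₚ) = (8.314 J mol⁻¹ K⁻¹)(950 K) × ln(0.0164/0.0385)
   = (7.898 kJ/mol)(-0.8534) = -6.74 kJ/mol
ΔG < 0, so the forward reaction is spontaneous (proceeds forward).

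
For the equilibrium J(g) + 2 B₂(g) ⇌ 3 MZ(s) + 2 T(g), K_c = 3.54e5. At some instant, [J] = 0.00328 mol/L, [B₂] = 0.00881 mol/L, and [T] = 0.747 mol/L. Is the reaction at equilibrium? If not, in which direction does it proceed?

(MZ is a pure solid — omitted from Q_c.)
Q_c = [T]² / ([J]·[B₂]²) = (0.747)² / ((0.00328)·(0.00881)²) = 2.19e6
Q_c = 2.19e6 > K_c = 3.54e5, so the reverse reaction proceeds.

toward reactants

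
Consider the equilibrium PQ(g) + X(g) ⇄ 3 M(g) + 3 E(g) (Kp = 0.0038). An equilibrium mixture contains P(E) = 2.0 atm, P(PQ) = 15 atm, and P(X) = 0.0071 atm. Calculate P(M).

At equilibrium, Kp = P(M)³·P(E)³ / (P(PQ)·P(X)) = 0.0038.
(P(M))³·(2.0)³ / ((15)·(0.0071)) = 0.0038
P(M)³ = 5.06×10⁻⁵ ⇒ P(M) = 0.037 atm

P(M) = 0.037 atm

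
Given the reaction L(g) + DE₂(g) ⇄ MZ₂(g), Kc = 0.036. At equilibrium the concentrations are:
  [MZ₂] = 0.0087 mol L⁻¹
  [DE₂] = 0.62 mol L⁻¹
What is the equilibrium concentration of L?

[L] = 0.39 mol L⁻¹

At equilibrium, Kc = [MZ₂] / ([L]·[DE₂]) = 0.036.
(0.0087) / (([L])·(0.62)) = 0.036
[L] = 0.390 = 0.39 mol L⁻¹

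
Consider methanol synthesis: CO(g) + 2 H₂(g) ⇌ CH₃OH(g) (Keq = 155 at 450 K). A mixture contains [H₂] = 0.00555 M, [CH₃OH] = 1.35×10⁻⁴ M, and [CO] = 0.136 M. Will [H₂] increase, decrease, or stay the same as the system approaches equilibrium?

decrease

Q = [CH₃OH] / ([CO]·[H₂]²) = (1.35×10⁻⁴) / ((0.136)·(0.00555)²) = 32.2
Q = 32.2 < Keq = 155: net forward reaction.
H₂ is a reactant, so it decreases.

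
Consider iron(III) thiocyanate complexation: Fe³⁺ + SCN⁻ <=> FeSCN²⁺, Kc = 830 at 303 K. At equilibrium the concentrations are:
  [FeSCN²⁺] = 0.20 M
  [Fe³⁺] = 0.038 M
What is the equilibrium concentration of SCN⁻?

[SCN⁻] = 0.0063 M

At equilibrium, Kc = [FeSCN²⁺] / ([Fe³⁺]·[SCN⁻]) = 830.
(0.20) / ((0.038)·([SCN⁻])) = 830
[SCN⁻] = 0.00634 = 0.0063 M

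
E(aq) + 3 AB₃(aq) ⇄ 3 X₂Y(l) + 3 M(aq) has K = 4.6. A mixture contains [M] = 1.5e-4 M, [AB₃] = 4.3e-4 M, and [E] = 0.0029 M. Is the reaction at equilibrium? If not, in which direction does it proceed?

reverse (toward reactants)

(X₂Y is a pure liquid — omitted from Q.)
Q = [M]³ / ([E]·[AB₃]³) = (1.5e-4)³ / ((0.0029)·(4.3e-4)³) = 15
Q = 15 > K = 4.6, so the reverse reaction proceeds.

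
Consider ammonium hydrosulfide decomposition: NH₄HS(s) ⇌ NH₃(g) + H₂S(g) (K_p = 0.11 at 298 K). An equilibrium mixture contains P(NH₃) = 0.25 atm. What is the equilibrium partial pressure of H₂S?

(NH₄HS is a pure solid — omitted from K_p.)
At equilibrium, K_p = P(NH₃)·P(H₂S) = 0.11.
(0.25)·(P(H₂S)) = 0.11
P(H₂S) = 0.440 = 0.44 atm

P(H₂S) = 0.44 atm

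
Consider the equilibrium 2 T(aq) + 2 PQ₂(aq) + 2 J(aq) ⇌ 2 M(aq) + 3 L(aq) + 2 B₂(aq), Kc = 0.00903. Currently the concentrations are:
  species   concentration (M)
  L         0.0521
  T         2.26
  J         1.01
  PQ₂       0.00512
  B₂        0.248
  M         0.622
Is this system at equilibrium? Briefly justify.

no; Q > K, reaction proceeds in reverse

Qc = [M]²·[L]³·[B₂]² / ([T]²·[PQ₂]²·[J]²) = (0.622)²·(0.0521)³·(0.248)² / ((2.26)²·(0.00512)²·(1.01)²) = 0.0246
Qc = 0.0246 > Kc = 0.00903: net reverse reaction.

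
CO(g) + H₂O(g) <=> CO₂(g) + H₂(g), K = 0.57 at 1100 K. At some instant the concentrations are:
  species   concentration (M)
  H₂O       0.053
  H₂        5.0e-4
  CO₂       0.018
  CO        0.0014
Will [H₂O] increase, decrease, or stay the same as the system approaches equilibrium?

decrease

Q = [CO₂]·[H₂] / ([CO]·[H₂O]) = (0.018)·(5.0e-4) / ((0.0014)·(0.053)) = 0.12
Q = 0.12 < K = 0.57: net forward reaction.
H₂O is a reactant, so it decreases.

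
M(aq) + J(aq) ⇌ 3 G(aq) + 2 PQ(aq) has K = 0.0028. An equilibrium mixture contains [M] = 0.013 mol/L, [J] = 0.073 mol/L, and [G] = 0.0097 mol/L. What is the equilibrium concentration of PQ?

[PQ] = 1.7 mol/L

At equilibrium, K = [G]³·[PQ]² / ([M]·[J]) = 0.0028.
(0.0097)³·([PQ])² / ((0.013)·(0.073)) = 0.0028
[PQ]² = 2.91 ⇒ [PQ] = 1.7 mol/L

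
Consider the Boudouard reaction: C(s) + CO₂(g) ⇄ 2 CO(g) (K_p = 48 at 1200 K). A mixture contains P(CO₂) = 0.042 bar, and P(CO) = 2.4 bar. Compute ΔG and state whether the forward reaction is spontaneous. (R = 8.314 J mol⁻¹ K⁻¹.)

(C is a pure solid — omitted from Q_p.)
Q_p = P(CO)² / P(CO₂) = (2.4)² / (0.042) = 137
ΔG = RT ln(Q_p/K_p) = (8.314 J mol⁻¹ K⁻¹)(1200 K) × ln(137/48)
   = (9.977 kJ/mol)(1.049) = 10.5 kJ/mol
ΔG > 0, so the forward reaction is non-spontaneous (proceeds in reverse).

ΔG = 10.5 kJ/mol; the forward reaction is non-spontaneous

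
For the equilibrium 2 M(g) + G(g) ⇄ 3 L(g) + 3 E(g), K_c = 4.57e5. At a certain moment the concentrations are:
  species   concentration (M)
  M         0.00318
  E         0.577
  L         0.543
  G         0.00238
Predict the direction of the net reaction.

reverse (toward reactants)

Q_c = [L]³·[E]³ / ([M]²·[G]) = (0.543)³·(0.577)³ / ((0.00318)²·(0.00238)) = 1.28e6
Q_c = 1.28e6 > K_c = 4.57e5, so the reverse reaction proceeds.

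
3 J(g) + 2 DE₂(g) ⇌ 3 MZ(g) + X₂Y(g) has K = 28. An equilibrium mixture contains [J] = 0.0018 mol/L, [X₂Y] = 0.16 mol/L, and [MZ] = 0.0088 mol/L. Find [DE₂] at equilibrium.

[DE₂] = 0.82 mol/L

At equilibrium, K = [MZ]³·[X₂Y] / ([J]³·[DE₂]²) = 28.
(0.0088)³·(0.16) / ((0.0018)³·([DE₂])²) = 28
[DE₂]² = 0.668 ⇒ [DE₂] = 0.82 mol/L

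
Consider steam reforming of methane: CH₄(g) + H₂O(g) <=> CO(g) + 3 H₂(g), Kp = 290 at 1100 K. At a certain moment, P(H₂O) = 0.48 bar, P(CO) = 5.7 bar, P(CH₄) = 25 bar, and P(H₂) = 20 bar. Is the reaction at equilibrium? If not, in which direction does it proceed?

toward reactants

Qp = P(CO)·P(H₂)³ / (P(CH₄)·P(H₂O)) = (5.7)·(20)³ / ((25)·(0.48)) = 3800
Qp = 3800 > Kp = 290, so the reverse reaction proceeds.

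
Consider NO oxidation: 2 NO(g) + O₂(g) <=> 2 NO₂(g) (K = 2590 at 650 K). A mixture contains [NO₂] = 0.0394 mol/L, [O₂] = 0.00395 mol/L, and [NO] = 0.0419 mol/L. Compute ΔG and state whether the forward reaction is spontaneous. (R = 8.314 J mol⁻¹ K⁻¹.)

Q = [NO₂]² / ([NO]²·[O₂]) = (0.0394)² / ((0.0419)²·(0.00395)) = 224
ΔG = RT ln(Q/K) = (8.314 J mol⁻¹ K⁻¹)(650 K) × ln(224/2590)
   = (5.404 kJ/mol)(-2.448) = -13.2 kJ/mol
ΔG < 0, so the forward reaction is spontaneous (proceeds forward).

ΔG = -13.2 kJ/mol; the forward reaction is spontaneous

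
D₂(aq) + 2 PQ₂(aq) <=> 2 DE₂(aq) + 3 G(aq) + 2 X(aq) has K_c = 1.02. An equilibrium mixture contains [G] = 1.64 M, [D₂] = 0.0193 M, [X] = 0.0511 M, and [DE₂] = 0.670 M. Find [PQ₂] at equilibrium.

[PQ₂] = 0.512 M

At equilibrium, K_c = [DE₂]²·[G]³·[X]² / ([D₂]·[PQ₂]²) = 1.02.
(0.670)²·(1.64)³·(0.0511)² / ((0.0193)·([PQ₂])²) = 1.02
[PQ₂]² = 0.263 ⇒ [PQ₂] = 0.512 M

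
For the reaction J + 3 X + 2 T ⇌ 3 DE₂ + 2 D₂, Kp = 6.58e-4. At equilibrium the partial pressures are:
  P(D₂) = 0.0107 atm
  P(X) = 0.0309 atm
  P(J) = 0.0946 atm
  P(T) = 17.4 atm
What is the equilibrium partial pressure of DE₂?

At equilibrium, Kp = P(DE₂)³·P(D₂)² / (P(J)·P(X)³·P(T)²) = 6.58e-4.
(P(DE₂))³·(0.0107)² / ((0.0946)·(0.0309)³·(17.4)²) = 6.58e-4
P(DE₂)³ = 0.00486 ⇒ P(DE₂) = 0.169 atm

P(DE₂) = 0.169 atm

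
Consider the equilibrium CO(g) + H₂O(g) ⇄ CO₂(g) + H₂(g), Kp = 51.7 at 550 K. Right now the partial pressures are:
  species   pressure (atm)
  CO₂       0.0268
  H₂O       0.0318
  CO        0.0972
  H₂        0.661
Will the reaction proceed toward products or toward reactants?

Qp = P(CO₂)·P(H₂) / (P(CO)·P(H₂O)) = (0.0268)·(0.661) / ((0.0972)·(0.0318)) = 5.73
Qp = 5.73 < Kp = 51.7, so the forward reaction proceeds.

toward products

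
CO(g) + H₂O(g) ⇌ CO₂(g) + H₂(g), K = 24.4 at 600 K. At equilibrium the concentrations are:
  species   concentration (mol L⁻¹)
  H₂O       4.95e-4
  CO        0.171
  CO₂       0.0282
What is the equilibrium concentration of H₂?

At equilibrium, K = [CO₂]·[H₂] / ([CO]·[H₂O]) = 24.4.
(0.0282)·([H₂]) / ((0.171)·(4.95e-4)) = 24.4
[H₂] = 0.0732 mol L⁻¹

[H₂] = 0.0732 mol L⁻¹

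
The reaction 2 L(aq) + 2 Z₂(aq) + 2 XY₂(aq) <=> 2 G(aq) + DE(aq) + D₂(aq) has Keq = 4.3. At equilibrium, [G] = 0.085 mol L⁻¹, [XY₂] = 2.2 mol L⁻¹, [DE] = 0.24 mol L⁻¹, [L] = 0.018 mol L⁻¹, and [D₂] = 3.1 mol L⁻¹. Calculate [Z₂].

[Z₂] = 0.89 mol L⁻¹

At equilibrium, Keq = [G]²·[DE]·[D₂] / ([L]²·[Z₂]²·[XY₂]²) = 4.3.
(0.085)²·(0.24)·(3.1) / ((0.018)²·([Z₂])²·(2.2)²) = 4.3
[Z₂]² = 0.797 ⇒ [Z₂] = 0.89 mol L⁻¹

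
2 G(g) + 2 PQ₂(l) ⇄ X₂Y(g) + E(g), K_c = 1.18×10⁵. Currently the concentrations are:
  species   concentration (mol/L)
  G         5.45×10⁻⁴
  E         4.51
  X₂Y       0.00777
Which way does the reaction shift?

(PQ₂ is a pure liquid — omitted from Q_c.)
Q_c = [X₂Y]·[E] / [G]² = (0.00777)·(4.51) / (5.45×10⁻⁴)² = 1.18×10⁵
Q_c = 1.18×10⁵ = K_c, so the system is already at equilibrium.

at equilibrium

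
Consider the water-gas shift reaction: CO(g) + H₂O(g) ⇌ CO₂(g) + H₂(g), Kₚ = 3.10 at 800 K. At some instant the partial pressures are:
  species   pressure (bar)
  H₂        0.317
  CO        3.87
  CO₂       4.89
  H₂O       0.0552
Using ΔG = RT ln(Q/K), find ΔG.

ΔG = 5.66 kJ/mol

Qₚ = P(CO₂)·P(H₂) / (P(CO)·P(H₂O)) = (4.89)·(0.317) / ((3.87)·(0.0552)) = 7.26
ΔG = RT ln(Qₚ/Kₚ) = (8.314 J mol⁻¹ K⁻¹)(800 K) × ln(7.26/3.10)
   = (6.651 kJ/mol)(0.8510) = 5.66 kJ/mol
ΔG > 0, so the forward reaction is non-spontaneous (proceeds in reverse).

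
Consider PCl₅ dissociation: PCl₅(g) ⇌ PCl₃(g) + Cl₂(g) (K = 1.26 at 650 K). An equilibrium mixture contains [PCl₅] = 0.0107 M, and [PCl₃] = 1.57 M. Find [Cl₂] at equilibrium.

[Cl₂] = 0.00859 M

At equilibrium, K = [PCl₃]·[Cl₂] / [PCl₅] = 1.26.
(1.57)·([Cl₂]) / (0.0107) = 1.26
[Cl₂] = 0.00859 M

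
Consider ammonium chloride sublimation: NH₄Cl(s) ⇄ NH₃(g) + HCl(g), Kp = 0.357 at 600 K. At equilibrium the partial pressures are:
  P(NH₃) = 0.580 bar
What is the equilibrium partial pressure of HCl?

P(HCl) = 0.616 bar

(NH₄Cl is a pure solid — omitted from Kp.)
At equilibrium, Kp = P(NH₃)·P(HCl) = 0.357.
(0.580)·(P(HCl)) = 0.357
P(HCl) = 0.616 bar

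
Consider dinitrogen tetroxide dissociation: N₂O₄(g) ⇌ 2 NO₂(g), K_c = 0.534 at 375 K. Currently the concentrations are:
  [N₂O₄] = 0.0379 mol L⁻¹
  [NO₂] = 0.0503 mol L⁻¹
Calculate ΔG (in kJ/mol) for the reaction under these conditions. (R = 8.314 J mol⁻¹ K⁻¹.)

Q_c = [NO₂]² / [N₂O₄] = (0.0503)² / (0.0379) = 0.0668
ΔG = RT ln(Q_c/K_c) = (8.314 J mol⁻¹ K⁻¹)(375 K) × ln(0.0668/0.534)
   = (3.118 kJ/mol)(-2.079) = -6.48 kJ/mol
ΔG < 0, so the forward reaction is spontaneous (proceeds forward).

ΔG = -6.48 kJ/mol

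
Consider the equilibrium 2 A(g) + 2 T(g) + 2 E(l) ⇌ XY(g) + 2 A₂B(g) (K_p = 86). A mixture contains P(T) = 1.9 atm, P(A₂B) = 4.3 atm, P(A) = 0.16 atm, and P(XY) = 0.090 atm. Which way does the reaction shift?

forward (toward products)

(E is a pure liquid — omitted from Q_p.)
Q_p = P(XY)·P(A₂B)² / (P(A)²·P(T)²) = (0.090)·(4.3)² / ((0.16)²·(1.9)²) = 18
Q_p = 18 < K_p = 86, so the forward reaction proceeds.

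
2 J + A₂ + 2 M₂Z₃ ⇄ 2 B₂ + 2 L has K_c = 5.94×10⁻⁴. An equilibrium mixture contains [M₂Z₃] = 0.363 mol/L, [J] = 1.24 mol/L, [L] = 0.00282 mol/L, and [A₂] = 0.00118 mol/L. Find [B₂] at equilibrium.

[B₂] = 0.134 mol/L

At equilibrium, K_c = [B₂]²·[L]² / ([J]²·[A₂]·[M₂Z₃]²) = 5.94×10⁻⁴.
([B₂])²·(0.00282)² / ((1.24)²·(0.00118)·(0.363)²) = 5.94×10⁻⁴
[B₂]² = 0.0179 ⇒ [B₂] = 0.134 mol/L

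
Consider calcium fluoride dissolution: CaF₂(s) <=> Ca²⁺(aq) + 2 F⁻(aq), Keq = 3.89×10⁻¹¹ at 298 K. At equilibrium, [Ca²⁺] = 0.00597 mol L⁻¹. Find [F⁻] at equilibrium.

(CaF₂ is a pure solid — omitted from Keq.)
At equilibrium, Keq = [Ca²⁺]·[F⁻]² = 3.89×10⁻¹¹.
(0.00597)·([F⁻])² = 3.89×10⁻¹¹
[F⁻]² = 6.52×10⁻⁹ ⇒ [F⁻] = 8.07×10⁻⁵ mol L⁻¹

[F⁻] = 8.07×10⁻⁵ mol L⁻¹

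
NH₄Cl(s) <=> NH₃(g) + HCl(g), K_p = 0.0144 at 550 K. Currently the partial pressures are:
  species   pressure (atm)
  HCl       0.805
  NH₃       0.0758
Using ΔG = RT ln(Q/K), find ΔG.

(NH₄Cl is a pure solid — omitted from Q_p.)
Q_p = P(NH₃)·P(HCl) = (0.0758)·(0.805) = 0.0610
ΔG = RT ln(Q_p/K_p) = (8.314 J mol⁻¹ K⁻¹)(550 K) × ln(0.0610/0.0144)
   = (4.573 kJ/mol)(1.444) = 6.60 kJ/mol
ΔG > 0, so the forward reaction is non-spontaneous (proceeds in reverse).

ΔG = 6.60 kJ/mol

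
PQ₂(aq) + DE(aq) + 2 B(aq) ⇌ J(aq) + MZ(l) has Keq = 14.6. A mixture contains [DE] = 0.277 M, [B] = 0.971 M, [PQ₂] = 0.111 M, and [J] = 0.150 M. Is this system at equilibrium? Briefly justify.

(MZ is a pure liquid — omitted from Q.)
Q = [J] / ([PQ₂]·[DE]·[B]²) = (0.150) / ((0.111)·(0.277)·(0.971)²) = 5.17
Q = 5.17 < Keq = 14.6: net forward reaction.

no; Q < K, reaction proceeds forward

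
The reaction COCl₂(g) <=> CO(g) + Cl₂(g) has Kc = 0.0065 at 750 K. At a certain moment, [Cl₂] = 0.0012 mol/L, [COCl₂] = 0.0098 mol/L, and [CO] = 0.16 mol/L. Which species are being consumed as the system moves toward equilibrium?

Qc = [CO]·[Cl₂] / [COCl₂] = (0.16)·(0.0012) / (0.0098) = 0.020
Qc = 0.020 > Kc = 0.0065: net reverse reaction.

CO, Cl₂ (products)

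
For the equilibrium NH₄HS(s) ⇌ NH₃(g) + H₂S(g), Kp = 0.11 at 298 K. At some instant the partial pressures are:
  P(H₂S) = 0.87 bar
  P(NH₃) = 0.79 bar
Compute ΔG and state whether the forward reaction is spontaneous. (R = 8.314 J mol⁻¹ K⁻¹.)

ΔG = 4.54 kJ/mol; the forward reaction is non-spontaneous

(NH₄HS is a pure solid — omitted from Qp.)
Qp = P(NH₃)·P(H₂S) = (0.79)·(0.87) = 0.687
ΔG = RT ln(Qp/Kp) = (8.314 J mol⁻¹ K⁻¹)(298 K) × ln(0.687/0.11)
   = (2.478 kJ/mol)(1.832) = 4.54 kJ/mol
ΔG > 0, so the forward reaction is non-spontaneous (proceeds in reverse).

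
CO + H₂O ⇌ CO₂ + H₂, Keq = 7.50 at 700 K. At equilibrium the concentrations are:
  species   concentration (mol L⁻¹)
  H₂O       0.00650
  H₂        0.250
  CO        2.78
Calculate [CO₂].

[CO₂] = 0.542 mol L⁻¹

At equilibrium, Keq = [CO₂]·[H₂] / ([CO]·[H₂O]) = 7.50.
([CO₂])·(0.250) / ((2.78)·(0.00650)) = 7.50
[CO₂] = 0.542 mol L⁻¹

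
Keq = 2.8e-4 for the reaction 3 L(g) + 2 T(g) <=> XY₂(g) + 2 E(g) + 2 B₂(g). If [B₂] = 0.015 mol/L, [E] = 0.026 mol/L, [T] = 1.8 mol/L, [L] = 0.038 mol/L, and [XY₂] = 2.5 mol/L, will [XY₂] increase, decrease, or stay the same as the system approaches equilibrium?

decrease

Q = [XY₂]·[E]²·[B₂]² / ([L]³·[T]²) = (2.5)·(0.026)²·(0.015)² / ((0.038)³·(1.8)²) = 0.0021
Q = 0.0021 > Keq = 2.8e-4: net reverse reaction.
XY₂ is a product, so it decreases.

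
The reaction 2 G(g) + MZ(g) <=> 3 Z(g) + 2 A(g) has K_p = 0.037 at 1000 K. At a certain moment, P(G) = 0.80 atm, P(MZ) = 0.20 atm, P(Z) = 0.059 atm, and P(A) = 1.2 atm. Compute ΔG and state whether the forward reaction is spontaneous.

Q_p = P(Z)³·P(A)² / (P(G)²·P(MZ)) = (0.059)³·(1.2)² / ((0.80)²·(0.20)) = 0.00231
ΔG = RT ln(Q_p/K_p) = (8.314 J mol⁻¹ K⁻¹)(1000 K) × ln(0.00231/0.037)
   = (8.314 kJ/mol)(-2.774) = -23.1 kJ/mol
ΔG < 0, so the forward reaction is spontaneous (proceeds forward).

ΔG = -23.1 kJ/mol; the forward reaction is spontaneous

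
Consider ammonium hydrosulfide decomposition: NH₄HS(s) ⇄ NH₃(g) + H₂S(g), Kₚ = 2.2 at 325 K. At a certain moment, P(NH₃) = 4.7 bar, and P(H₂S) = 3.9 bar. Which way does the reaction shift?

reverse (toward reactants)

(NH₄HS is a pure solid — omitted from Qₚ.)
Qₚ = P(NH₃)·P(H₂S) = (4.7)·(3.9) = 18
Qₚ = 18 > Kₚ = 2.2, so the reverse reaction proceeds.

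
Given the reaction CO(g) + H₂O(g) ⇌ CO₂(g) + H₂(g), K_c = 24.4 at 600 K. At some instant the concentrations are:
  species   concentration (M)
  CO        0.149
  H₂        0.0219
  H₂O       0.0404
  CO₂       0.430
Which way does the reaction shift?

Q_c = [CO₂]·[H₂] / ([CO]·[H₂O]) = (0.430)·(0.0219) / ((0.149)·(0.0404)) = 1.56
Q_c = 1.56 < K_c = 24.4, so the forward reaction proceeds.

toward products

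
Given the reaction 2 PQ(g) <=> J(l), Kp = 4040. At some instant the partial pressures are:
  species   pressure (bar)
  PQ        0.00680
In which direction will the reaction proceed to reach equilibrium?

to the left

(J is a pure liquid — omitted from Qp.)
Qp = 1 / P(PQ)² = 1 / (0.00680)² = 21600
Qp = 21600 > Kp = 4040, so the reverse reaction proceeds.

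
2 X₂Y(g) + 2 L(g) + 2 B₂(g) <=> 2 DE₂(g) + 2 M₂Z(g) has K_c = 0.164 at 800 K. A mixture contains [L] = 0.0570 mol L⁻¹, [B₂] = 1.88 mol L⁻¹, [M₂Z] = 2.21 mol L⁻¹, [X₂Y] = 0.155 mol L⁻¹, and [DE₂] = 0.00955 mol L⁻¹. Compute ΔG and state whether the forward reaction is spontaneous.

Q_c = [DE₂]²·[M₂Z]² / ([X₂Y]²·[L]²·[B₂]²) = (0.00955)²·(2.21)² / ((0.155)²·(0.0570)²·(1.88)²) = 1.61
ΔG = RT ln(Q_c/K_c) = (8.314 J mol⁻¹ K⁻¹)(800 K) × ln(1.61/0.164)
   = (6.651 kJ/mol)(2.284) = 15.2 kJ/mol
ΔG > 0, so the forward reaction is non-spontaneous (proceeds in reverse).

ΔG = 15.2 kJ/mol; the forward reaction is non-spontaneous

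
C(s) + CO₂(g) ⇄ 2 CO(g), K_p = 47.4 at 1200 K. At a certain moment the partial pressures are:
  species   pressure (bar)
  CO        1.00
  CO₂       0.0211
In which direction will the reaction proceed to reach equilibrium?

(C is a pure solid — omitted from Q_p.)
Q_p = P(CO)² / P(CO₂) = (1.00)² / (0.0211) = 47.4
Q_p = 47.4 = K_p, so the system is already at equilibrium.

no net change (already at equilibrium)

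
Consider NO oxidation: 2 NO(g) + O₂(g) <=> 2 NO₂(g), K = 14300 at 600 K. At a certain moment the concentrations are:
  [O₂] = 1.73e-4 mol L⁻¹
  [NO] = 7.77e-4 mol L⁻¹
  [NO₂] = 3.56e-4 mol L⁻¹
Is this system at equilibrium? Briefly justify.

no; Q < K, reaction proceeds forward

Q = [NO₂]² / ([NO]²·[O₂]) = (3.56e-4)² / ((7.77e-4)²·(1.73e-4)) = 1210
Q = 1210 < K = 14300: net forward reaction.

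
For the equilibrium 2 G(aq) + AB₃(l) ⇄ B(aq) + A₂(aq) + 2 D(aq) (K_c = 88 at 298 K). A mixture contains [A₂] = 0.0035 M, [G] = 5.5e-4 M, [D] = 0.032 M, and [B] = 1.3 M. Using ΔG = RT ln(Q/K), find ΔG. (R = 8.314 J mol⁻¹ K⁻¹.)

(AB₃ is a pure liquid — omitted from Q_c.)
Q_c = [B]·[A₂]·[D]² / [G]² = (1.3)·(0.0035)·(0.032)² / (5.5e-4)² = 15.4
ΔG = RT ln(Q_c/K_c) = (8.314 J mol⁻¹ K⁻¹)(298 K) × ln(15.4/88)
   = (2.478 kJ/mol)(-1.743) = -4.32 kJ/mol
ΔG < 0, so the forward reaction is spontaneous (proceeds forward).

ΔG = -4.32 kJ/mol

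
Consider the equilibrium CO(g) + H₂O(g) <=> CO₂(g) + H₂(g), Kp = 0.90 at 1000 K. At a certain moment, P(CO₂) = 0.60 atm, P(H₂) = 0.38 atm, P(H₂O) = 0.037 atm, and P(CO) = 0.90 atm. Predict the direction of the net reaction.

reverse (toward reactants)

Qp = P(CO₂)·P(H₂) / (P(CO)·P(H₂O)) = (0.60)·(0.38) / ((0.90)·(0.037)) = 6.8
Qp = 6.8 > Kp = 0.90, so the reverse reaction proceeds.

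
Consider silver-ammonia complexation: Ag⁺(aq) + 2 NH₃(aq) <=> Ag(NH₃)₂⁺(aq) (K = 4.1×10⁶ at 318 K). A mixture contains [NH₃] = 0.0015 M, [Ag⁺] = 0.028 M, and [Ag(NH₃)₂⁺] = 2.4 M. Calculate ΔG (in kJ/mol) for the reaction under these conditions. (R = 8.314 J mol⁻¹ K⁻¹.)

ΔG = 5.89 kJ/mol

Q = [Ag(NH₃)₂⁺] / ([Ag⁺]·[NH₃]²) = (2.4) / ((0.028)·(0.0015)²) = 3.81×10⁷
ΔG = RT ln(Q/K) = (8.314 J mol⁻¹ K⁻¹)(318 K) × ln(3.81×10⁷/4.1×10⁶)
   = (2.644 kJ/mol)(2.229) = 5.89 kJ/mol
ΔG > 0, so the forward reaction is non-spontaneous (proceeds in reverse).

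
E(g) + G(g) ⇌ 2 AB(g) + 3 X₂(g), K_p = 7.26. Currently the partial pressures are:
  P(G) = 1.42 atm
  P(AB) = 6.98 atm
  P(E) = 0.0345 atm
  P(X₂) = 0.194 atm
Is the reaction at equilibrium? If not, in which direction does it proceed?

Q_p = P(AB)²·P(X₂)³ / (P(E)·P(G)) = (6.98)²·(0.194)³ / ((0.0345)·(1.42)) = 7.26
Q_p = 7.26 = K_p, so the system is already at equilibrium.

neither direction; the system is at equilibrium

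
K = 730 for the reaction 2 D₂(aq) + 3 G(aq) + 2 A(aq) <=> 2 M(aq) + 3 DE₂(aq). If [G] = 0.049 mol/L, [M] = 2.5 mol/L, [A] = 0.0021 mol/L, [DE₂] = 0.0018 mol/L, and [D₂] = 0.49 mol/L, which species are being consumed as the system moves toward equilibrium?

Q = [M]²·[DE₂]³ / ([D₂]²·[G]³·[A]²) = (2.5)²·(0.0018)³ / ((0.49)²·(0.049)³·(0.0021)²) = 290
Q = 290 < K = 730: net forward reaction.

D₂, G, A (reactants)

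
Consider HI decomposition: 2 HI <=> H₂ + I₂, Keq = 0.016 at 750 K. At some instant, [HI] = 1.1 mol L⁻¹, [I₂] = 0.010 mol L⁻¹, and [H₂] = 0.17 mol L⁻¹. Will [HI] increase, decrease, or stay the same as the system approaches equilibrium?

decrease

Q = [H₂]·[I₂] / [HI]² = (0.17)·(0.010) / (1.1)² = 0.0014
Q = 0.0014 < Keq = 0.016: net forward reaction.
HI is a reactant, so it decreases.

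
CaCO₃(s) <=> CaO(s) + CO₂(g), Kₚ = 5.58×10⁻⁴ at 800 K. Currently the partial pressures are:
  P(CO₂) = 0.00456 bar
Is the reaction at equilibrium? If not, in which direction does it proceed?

(CaCO₃, CaO are pure solids — omitted from Qₚ.)
Qₚ = P(CO₂) = 0.00456
Qₚ = 0.00456 > Kₚ = 5.58×10⁻⁴, so the reverse reaction proceeds.

in the reverse direction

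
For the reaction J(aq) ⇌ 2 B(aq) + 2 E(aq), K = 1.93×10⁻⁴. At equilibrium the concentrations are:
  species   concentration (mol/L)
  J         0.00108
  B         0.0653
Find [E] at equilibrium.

At equilibrium, K = [B]²·[E]² / [J] = 1.93×10⁻⁴.
(0.0653)²·([E])² / (0.00108) = 1.93×10⁻⁴
[E]² = 4.89×10⁻⁵ ⇒ [E] = 0.00699 mol/L

[E] = 0.00699 mol/L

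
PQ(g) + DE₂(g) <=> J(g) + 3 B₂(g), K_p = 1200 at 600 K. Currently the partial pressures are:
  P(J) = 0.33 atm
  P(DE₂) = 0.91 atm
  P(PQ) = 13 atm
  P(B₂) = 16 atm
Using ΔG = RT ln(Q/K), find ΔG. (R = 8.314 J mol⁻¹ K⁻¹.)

ΔG = -11.7 kJ/mol

Q_p = P(J)·P(B₂)³ / (P(PQ)·P(DE₂)) = (0.33)·(16)³ / ((13)·(0.91)) = 114
ΔG = RT ln(Q_p/K_p) = (8.314 J mol⁻¹ K⁻¹)(600 K) × ln(114/1200)
   = (4.988 kJ/mol)(-2.354) = -11.7 kJ/mol
ΔG < 0, so the forward reaction is spontaneous (proceeds forward).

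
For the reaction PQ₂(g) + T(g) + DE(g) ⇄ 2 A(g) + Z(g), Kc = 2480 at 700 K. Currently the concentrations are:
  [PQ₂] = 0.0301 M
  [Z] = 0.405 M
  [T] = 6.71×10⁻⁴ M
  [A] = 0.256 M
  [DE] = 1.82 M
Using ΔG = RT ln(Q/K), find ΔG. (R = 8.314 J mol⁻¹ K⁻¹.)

Qc = [A]²·[Z] / ([PQ₂]·[T]·[DE]) = (0.256)²·(0.405) / ((0.0301)·(6.71×10⁻⁴)·(1.82)) = 722
ΔG = RT ln(Qc/Kc) = (8.314 J mol⁻¹ K⁻¹)(700 K) × ln(722/2480)
   = (5.820 kJ/mol)(-1.234) = -7.18 kJ/mol
ΔG < 0, so the forward reaction is spontaneous (proceeds forward).

ΔG = -7.18 kJ/mol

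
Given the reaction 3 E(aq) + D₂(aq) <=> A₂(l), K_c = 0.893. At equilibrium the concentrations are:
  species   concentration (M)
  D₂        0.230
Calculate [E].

[E] = 1.69 M

(A₂ is a pure liquid — omitted from K_c.)
At equilibrium, K_c = 1 / ([E]³·[D₂]) = 0.893.
1 / (([E])³·(0.230)) = 0.893
[E]³ = 4.87 ⇒ [E] = 1.69 M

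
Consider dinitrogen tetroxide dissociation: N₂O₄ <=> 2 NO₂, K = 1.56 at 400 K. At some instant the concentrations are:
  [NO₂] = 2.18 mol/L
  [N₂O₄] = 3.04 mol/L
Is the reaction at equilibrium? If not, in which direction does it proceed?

no net change (already at equilibrium)

Q = [NO₂]² / [N₂O₄] = (2.18)² / (3.04) = 1.56
Q = 1.56 = K, so the system is already at equilibrium.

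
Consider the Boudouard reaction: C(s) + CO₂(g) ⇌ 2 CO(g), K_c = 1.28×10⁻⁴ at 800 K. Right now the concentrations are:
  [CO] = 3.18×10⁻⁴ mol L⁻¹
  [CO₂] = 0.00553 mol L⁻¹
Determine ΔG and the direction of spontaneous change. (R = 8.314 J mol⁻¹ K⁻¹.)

ΔG = -12.9 kJ/mol; the forward reaction is spontaneous

(C is a pure solid — omitted from Q_c.)
Q_c = [CO]² / [CO₂] = (3.18×10⁻⁴)² / (0.00553) = 1.83×10⁻⁵
ΔG = RT ln(Q_c/K_c) = (8.314 J mol⁻¹ K⁻¹)(800 K) × ln(1.83×10⁻⁵/1.28×10⁻⁴)
   = (6.651 kJ/mol)(-1.945) = -12.9 kJ/mol
ΔG < 0, so the forward reaction is spontaneous (proceeds forward).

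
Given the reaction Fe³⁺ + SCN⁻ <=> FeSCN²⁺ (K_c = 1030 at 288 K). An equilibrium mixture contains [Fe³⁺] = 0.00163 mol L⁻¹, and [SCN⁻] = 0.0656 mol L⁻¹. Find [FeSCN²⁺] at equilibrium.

[FeSCN²⁺] = 0.110 mol L⁻¹

At equilibrium, K_c = [FeSCN²⁺] / ([Fe³⁺]·[SCN⁻]) = 1030.
([FeSCN²⁺]) / ((0.00163)·(0.0656)) = 1030
[FeSCN²⁺] = 0.110 mol L⁻¹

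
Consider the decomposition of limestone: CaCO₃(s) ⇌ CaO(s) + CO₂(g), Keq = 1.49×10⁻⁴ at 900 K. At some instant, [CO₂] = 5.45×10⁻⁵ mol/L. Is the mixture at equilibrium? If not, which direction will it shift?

(CaCO₃, CaO are pure solids — omitted from Q.)
Q = [CO₂] = 5.45×10⁻⁵
Q = 5.45×10⁻⁵ < Keq = 1.49×10⁻⁴: net forward reaction.

no; Q < K, reaction proceeds forward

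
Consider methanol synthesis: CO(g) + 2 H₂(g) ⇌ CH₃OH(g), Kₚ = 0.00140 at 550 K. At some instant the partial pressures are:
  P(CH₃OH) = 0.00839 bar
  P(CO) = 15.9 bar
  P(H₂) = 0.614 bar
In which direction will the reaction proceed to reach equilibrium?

Qₚ = P(CH₃OH) / (P(CO)·P(H₂)²) = (0.00839) / ((15.9)·(0.614)²) = 0.00140
Qₚ = 0.00140 = Kₚ, so the system is already at equilibrium.

neither direction; the system is at equilibrium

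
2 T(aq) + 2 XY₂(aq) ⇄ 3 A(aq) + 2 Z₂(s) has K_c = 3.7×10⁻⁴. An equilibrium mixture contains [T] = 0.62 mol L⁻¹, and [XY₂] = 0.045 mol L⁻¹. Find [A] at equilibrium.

[A] = 0.0066 mol L⁻¹

(Z₂ is a pure solid — omitted from K_c.)
At equilibrium, K_c = [A]³ / ([T]²·[XY₂]²) = 3.7×10⁻⁴.
([A])³ / ((0.62)²·(0.045)²) = 3.7×10⁻⁴
[A]³ = 2.88×10⁻⁷ ⇒ [A] = 0.0066 mol L⁻¹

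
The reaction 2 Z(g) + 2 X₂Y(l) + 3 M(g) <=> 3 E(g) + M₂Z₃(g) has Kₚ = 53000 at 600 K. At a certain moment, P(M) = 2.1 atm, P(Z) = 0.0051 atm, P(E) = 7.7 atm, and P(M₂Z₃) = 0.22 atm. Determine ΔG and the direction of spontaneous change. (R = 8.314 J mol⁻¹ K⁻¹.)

ΔG = 10.3 kJ/mol; the forward reaction is non-spontaneous

(X₂Y is a pure liquid — omitted from Qₚ.)
Qₚ = P(E)³·P(M₂Z₃) / (P(Z)²·P(M)³) = (7.7)³·(0.22) / ((0.0051)²·(2.1)³) = 4.17e5
ΔG = RT ln(Qₚ/Kₚ) = (8.314 J mol⁻¹ K⁻¹)(600 K) × ln(4.17e5/53000)
   = (4.988 kJ/mol)(2.063) = 10.3 kJ/mol
ΔG > 0, so the forward reaction is non-spontaneous (proceeds in reverse).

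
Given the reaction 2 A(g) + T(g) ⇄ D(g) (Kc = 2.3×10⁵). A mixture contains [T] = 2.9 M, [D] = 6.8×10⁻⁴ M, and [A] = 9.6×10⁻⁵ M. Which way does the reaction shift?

Qc = [D] / ([A]²·[T]) = (6.8×10⁻⁴) / ((9.6×10⁻⁵)²·(2.9)) = 25000
Qc = 25000 < Kc = 2.3×10⁵, so the forward reaction proceeds.

forward (toward products)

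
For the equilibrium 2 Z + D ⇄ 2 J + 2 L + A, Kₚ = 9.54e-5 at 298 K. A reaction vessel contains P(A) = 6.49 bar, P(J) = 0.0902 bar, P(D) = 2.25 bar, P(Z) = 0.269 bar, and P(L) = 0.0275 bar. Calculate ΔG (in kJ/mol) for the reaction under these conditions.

Qₚ = P(J)²·P(L)²·P(A) / (P(Z)²·P(D)) = (0.0902)²·(0.0275)²·(6.49) / ((0.269)²·(2.25)) = 2.45e-4
ΔG = RT ln(Qₚ/Kₚ) = (8.314 J mol⁻¹ K⁻¹)(298 K) × ln(2.45e-4/9.54e-5)
   = (2.478 kJ/mol)(0.9432) = 2.34 kJ/mol
ΔG > 0, so the forward reaction is non-spontaneous (proceeds in reverse).

ΔG = 2.34 kJ/mol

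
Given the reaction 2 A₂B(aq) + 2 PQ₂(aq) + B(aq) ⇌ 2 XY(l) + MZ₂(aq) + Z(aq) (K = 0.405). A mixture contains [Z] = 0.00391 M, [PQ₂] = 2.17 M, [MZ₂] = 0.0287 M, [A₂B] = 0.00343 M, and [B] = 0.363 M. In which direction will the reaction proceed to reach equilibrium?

(XY is a pure liquid — omitted from Q.)
Q = [MZ₂]·[Z] / ([A₂B]²·[PQ₂]²·[B]) = (0.0287)·(0.00391) / ((0.00343)²·(2.17)²·(0.363)) = 5.58
Q = 5.58 > K = 0.405, so the reverse reaction proceeds.

reverse (toward reactants)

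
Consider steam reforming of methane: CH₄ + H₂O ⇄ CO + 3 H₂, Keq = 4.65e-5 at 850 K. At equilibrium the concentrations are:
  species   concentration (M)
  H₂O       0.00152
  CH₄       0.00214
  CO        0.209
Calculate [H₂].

At equilibrium, Keq = [CO]·[H₂]³ / ([CH₄]·[H₂O]) = 4.65e-5.
(0.209)·([H₂])³ / ((0.00214)·(0.00152)) = 4.65e-5
[H₂]³ = 7.24e-10 ⇒ [H₂] = 8.98e-4 M

[H₂] = 8.98e-4 M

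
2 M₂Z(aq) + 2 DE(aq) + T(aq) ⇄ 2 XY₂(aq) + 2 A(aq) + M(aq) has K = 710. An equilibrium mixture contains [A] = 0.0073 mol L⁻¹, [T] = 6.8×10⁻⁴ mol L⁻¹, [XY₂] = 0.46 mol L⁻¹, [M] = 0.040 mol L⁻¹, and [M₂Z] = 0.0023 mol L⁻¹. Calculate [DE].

At equilibrium, K = [XY₂]²·[A]²·[M] / ([M₂Z]²·[DE]²·[T]) = 710.
(0.46)²·(0.0073)²·(0.040) / ((0.0023)²·([DE])²·(6.8×10⁻⁴)) = 710
[DE]² = 0.177 ⇒ [DE] = 0.42 mol L⁻¹

[DE] = 0.42 mol L⁻¹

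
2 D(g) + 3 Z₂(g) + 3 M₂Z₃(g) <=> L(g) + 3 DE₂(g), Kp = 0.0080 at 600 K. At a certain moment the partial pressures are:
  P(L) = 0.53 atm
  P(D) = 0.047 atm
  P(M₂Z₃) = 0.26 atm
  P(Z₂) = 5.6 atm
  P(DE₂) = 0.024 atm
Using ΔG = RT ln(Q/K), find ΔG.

Qp = P(L)·P(DE₂)³ / (P(D)²·P(Z₂)³·P(M₂Z₃)³) = (0.53)·(0.024)³ / ((0.047)²·(5.6)³·(0.26)³) = 0.00107
ΔG = RT ln(Qp/Kp) = (8.314 J mol⁻¹ K⁻¹)(600 K) × ln(0.00107/0.0080)
   = (4.988 kJ/mol)(-2.012) = -10.0 kJ/mol
ΔG < 0, so the forward reaction is spontaneous (proceeds forward).

ΔG = -10.0 kJ/mol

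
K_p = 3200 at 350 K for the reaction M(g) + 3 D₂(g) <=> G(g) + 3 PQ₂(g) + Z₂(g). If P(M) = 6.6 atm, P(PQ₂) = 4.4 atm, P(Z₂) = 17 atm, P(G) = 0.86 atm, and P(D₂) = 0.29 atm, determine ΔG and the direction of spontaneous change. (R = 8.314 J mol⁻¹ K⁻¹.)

ΔG = 2.57 kJ/mol; the forward reaction is non-spontaneous

Q_p = P(G)·P(PQ₂)³·P(Z₂) / (P(M)·P(D₂)³) = (0.86)·(4.4)³·(17) / ((6.6)·(0.29)³) = 7740
ΔG = RT ln(Q_p/K_p) = (8.314 J mol⁻¹ K⁻¹)(350 K) × ln(7740/3200)
   = (2.910 kJ/mol)(0.8833) = 2.57 kJ/mol
ΔG > 0, so the forward reaction is non-spontaneous (proceeds in reverse).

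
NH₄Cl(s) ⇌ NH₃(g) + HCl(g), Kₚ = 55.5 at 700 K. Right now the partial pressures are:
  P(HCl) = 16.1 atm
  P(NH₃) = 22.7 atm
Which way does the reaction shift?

reverse (toward reactants)

(NH₄Cl is a pure solid — omitted from Qₚ.)
Qₚ = P(NH₃)·P(HCl) = (22.7)·(16.1) = 365
Qₚ = 365 > Kₚ = 55.5, so the reverse reaction proceeds.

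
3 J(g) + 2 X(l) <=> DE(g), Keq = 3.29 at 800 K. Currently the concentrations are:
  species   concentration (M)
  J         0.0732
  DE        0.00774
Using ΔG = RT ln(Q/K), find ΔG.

ΔG = 11.9 kJ/mol

(X is a pure liquid — omitted from Q.)
Q = [DE] / [J]³ = (0.00774) / (0.0732)³ = 19.7
ΔG = RT ln(Q/Keq) = (8.314 J mol⁻¹ K⁻¹)(800 K) × ln(19.7/3.29)
   = (6.651 kJ/mol)(1.790) = 11.9 kJ/mol
ΔG > 0, so the forward reaction is non-spontaneous (proceeds in reverse).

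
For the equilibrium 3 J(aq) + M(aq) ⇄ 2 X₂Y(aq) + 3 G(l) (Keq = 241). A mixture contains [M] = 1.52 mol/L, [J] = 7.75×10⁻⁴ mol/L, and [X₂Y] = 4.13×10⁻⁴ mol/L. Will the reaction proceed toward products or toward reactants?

(G is a pure liquid — omitted from Q.)
Q = [X₂Y]² / ([J]³·[M]) = (4.13×10⁻⁴)² / ((7.75×10⁻⁴)³·(1.52)) = 241
Q = 241 = Keq, so the system is already at equilibrium.

no net change (already at equilibrium)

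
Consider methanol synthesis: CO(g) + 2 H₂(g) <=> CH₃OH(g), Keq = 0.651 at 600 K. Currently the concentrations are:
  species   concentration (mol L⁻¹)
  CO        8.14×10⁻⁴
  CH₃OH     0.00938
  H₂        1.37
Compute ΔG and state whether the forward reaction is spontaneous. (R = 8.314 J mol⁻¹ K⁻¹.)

Q = [CH₃OH] / ([CO]·[H₂]²) = (0.00938) / ((8.14×10⁻⁴)·(1.37)²) = 6.14
ΔG = RT ln(Q/Keq) = (8.314 J mol⁻¹ K⁻¹)(600 K) × ln(6.14/0.651)
   = (4.988 kJ/mol)(2.244) = 11.2 kJ/mol
ΔG > 0, so the forward reaction is non-spontaneous (proceeds in reverse).

ΔG = 11.2 kJ/mol; the forward reaction is non-spontaneous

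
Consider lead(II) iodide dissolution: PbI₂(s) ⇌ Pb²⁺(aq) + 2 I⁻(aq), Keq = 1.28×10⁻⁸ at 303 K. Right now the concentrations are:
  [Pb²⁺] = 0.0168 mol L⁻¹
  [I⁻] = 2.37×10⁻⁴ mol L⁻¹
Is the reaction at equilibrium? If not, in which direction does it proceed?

to the right

(PbI₂ is a pure solid — omitted from Q.)
Q = [Pb²⁺]·[I⁻]² = (0.0168)·(2.37×10⁻⁴)² = 9.44×10⁻¹⁰
Q = 9.44×10⁻¹⁰ < Keq = 1.28×10⁻⁸, so the forward reaction proceeds.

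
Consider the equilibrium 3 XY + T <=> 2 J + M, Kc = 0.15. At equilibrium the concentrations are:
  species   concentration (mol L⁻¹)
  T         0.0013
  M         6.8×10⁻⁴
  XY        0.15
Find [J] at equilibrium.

At equilibrium, Kc = [J]²·[M] / ([XY]³·[T]) = 0.15.
([J])²·(6.8×10⁻⁴) / ((0.15)³·(0.0013)) = 0.15
[J]² = 9.68×10⁻⁴ ⇒ [J] = 0.031 mol L⁻¹

[J] = 0.031 mol L⁻¹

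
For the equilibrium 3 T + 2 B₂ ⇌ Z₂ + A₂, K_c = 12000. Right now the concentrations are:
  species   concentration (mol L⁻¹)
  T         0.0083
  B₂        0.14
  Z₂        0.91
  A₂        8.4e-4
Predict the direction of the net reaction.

Q_c = [Z₂]·[A₂] / ([T]³·[B₂]²) = (0.91)·(8.4e-4) / ((0.0083)³·(0.14)²) = 68000
Q_c = 68000 > K_c = 12000, so the reverse reaction proceeds.

toward reactants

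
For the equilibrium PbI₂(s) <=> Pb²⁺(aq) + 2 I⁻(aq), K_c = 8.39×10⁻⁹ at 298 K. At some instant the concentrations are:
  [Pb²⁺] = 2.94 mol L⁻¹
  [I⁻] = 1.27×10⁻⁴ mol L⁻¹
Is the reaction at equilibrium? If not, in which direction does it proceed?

to the left

(PbI₂ is a pure solid — omitted from Q_c.)
Q_c = [Pb²⁺]·[I⁻]² = (2.94)·(1.27×10⁻⁴)² = 4.74×10⁻⁸
Q_c = 4.74×10⁻⁸ > K_c = 8.39×10⁻⁹, so the reverse reaction proceeds.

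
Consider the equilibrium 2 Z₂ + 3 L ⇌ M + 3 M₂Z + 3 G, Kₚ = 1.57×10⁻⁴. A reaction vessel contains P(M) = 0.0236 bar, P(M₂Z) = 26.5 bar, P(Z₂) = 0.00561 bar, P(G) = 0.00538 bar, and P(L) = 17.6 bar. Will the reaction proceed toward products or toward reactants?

toward reactants

Qₚ = P(M)·P(M₂Z)³·P(G)³ / (P(Z₂)²·P(L)³) = (0.0236)·(26.5)³·(0.00538)³ / ((0.00561)²·(17.6)³) = 3.99×10⁻⁴
Qₚ = 3.99×10⁻⁴ > Kₚ = 1.57×10⁻⁴, so the reverse reaction proceeds.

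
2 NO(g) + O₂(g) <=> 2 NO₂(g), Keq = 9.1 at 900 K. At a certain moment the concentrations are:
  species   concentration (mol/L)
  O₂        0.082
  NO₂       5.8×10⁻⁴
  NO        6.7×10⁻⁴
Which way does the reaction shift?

at equilibrium

Q = [NO₂]² / ([NO]²·[O₂]) = (5.8×10⁻⁴)² / ((6.7×10⁻⁴)²·(0.082)) = 9.1
Q = 9.1 = Keq, so the system is already at equilibrium.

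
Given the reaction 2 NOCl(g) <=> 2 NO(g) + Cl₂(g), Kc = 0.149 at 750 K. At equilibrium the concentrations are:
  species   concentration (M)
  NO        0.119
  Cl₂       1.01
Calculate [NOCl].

At equilibrium, Kc = [NO]²·[Cl₂] / [NOCl]² = 0.149.
(0.119)²·(1.01) / ([NOCl])² = 0.149
[NOCl]² = 0.0960 ⇒ [NOCl] = 0.310 M

[NOCl] = 0.310 M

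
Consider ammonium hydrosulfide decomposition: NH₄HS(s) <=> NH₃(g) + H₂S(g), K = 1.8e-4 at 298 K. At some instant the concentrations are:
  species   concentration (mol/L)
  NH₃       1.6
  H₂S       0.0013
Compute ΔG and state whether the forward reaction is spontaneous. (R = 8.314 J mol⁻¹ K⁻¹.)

ΔG = 6.06 kJ/mol; the forward reaction is non-spontaneous

(NH₄HS is a pure solid — omitted from Q.)
Q = [NH₃]·[H₂S] = (1.6)·(0.0013) = 0.00208
ΔG = RT ln(Q/K) = (8.314 J mol⁻¹ K⁻¹)(298 K) × ln(0.00208/1.8e-4)
   = (2.478 kJ/mol)(2.447) = 6.06 kJ/mol
ΔG > 0, so the forward reaction is non-spontaneous (proceeds in reverse).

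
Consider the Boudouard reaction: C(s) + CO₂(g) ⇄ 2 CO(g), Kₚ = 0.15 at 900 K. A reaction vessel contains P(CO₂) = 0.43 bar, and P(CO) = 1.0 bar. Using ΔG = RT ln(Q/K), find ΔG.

ΔG = 20.5 kJ/mol

(C is a pure solid — omitted from Qₚ.)
Qₚ = P(CO)² / P(CO₂) = (1.0)² / (0.43) = 2.33
ΔG = RT ln(Qₚ/Kₚ) = (8.314 J mol⁻¹ K⁻¹)(900 K) × ln(2.33/0.15)
   = (7.483 kJ/mol)(2.743) = 20.5 kJ/mol
ΔG > 0, so the forward reaction is non-spontaneous (proceeds in reverse).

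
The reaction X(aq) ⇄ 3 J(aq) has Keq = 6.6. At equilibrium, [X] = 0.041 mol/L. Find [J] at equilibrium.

[J] = 0.65 mol/L

At equilibrium, Keq = [J]³ / [X] = 6.6.
([J])³ / (0.041) = 6.6
[J]³ = 0.271 ⇒ [J] = 0.65 mol/L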